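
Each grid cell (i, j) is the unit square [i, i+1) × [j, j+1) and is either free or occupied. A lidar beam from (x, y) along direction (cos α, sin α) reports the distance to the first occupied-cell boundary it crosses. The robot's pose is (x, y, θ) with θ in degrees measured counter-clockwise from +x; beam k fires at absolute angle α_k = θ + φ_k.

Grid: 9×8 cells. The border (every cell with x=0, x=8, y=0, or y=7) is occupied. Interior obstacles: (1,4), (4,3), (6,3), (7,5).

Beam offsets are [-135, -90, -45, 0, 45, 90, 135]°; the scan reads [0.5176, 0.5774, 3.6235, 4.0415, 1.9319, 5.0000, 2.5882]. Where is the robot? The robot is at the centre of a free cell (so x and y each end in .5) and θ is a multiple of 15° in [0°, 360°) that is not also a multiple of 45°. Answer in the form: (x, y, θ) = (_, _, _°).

Enumerate (i+0.5, j+0.5, θ) over the 38 free cells and 16 admissible headings. For each, cast all 7 beams and compare to the given ranges.
  (3.5, 1.5, 150°): beam 1 = 4.6587 ≠ 0.5176 ✗
  (3.5, 6.5, 150°): beam 1 = 1.9319 ≠ 0.5176 ✗
  (2.5, 6.5, 195°): beam 1 = 0.5774 ≠ 0.5176 ✗
  …
  (2.5, 4.5, 300°): r_1=0.5176, r_2=0.5774, r_3=3.6235, r_4=4.0415, r_5=1.9319, r_6=5.0000, r_7=2.5882 — all match ✓
No second candidate reproduces the full scan.

(x, y, θ) = (2.5, 4.5, 300°)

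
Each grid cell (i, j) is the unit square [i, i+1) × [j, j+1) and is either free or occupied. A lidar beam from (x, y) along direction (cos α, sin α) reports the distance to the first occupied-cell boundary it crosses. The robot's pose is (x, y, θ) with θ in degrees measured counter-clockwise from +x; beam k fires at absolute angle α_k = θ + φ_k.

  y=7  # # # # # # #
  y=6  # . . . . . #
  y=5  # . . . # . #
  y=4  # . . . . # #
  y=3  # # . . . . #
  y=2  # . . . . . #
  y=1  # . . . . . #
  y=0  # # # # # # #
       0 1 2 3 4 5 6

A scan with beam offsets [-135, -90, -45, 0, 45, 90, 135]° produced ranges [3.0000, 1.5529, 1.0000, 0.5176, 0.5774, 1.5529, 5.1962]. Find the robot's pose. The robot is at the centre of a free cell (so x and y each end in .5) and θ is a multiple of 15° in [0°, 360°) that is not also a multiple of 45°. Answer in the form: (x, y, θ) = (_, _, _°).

(x, y, θ) = (1.5, 5.5, 165°)

Candidates: 27 free-cell centres × 16 headings = 432 poses. Raycast each; keep the one whose scan matches to 4 dp.
  (4.5, 1.5, 300°): beam 1 = 3.6235 ≠ 3.0000 ✗
  (2.5, 6.5, 210°): beam 1 = 0.5176 ≠ 3.0000 ✗
  (1.5, 4.5, 240°): beam 1 = 1.9319 ≠ 3.0000 ✗
  …
  (1.5, 5.5, 165°): r_1=3.0000, r_2=1.5529, r_3=1.0000, r_4=0.5176, r_5=0.5774, r_6=1.5529, r_7=5.1962 — all match ✓
Only this pose fits every beam.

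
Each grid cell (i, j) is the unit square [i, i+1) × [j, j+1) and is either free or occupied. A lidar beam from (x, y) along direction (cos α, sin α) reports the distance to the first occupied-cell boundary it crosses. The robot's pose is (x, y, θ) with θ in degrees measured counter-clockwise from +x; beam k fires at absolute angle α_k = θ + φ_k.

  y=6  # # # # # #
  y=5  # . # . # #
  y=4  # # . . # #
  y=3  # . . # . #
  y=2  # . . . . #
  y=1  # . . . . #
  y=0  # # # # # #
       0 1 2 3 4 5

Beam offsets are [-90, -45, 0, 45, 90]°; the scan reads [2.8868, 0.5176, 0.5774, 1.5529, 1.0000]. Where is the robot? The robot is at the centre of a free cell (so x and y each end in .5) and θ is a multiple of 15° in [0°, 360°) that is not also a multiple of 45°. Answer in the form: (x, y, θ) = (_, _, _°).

(x, y, θ) = (2.5, 3.5, 30°)

The pose lattice has 15·16 = 240 candidates. Test each by forward raycasting.
  (2.5, 2.5, 210°): beam 1 = 1.7321 ≠ 2.8868 ✗
  (1.5, 1.5, 300°): beam 1 = 0.5774 ≠ 2.8868 ✗
  (1.5, 3.5, 195°): beam 1 = 0.5176 ≠ 2.8868 ✗
  (3.5, 1.5, 300°): beam 1 = 1.0000 ≠ 2.8868 ✗
  (2.5, 1.5, 345°): beam 1 = 0.5176 ≠ 2.8868 ✗
  …
  (2.5, 3.5, 30°): r_1=2.8868, r_2=0.5176, r_3=0.5774, r_4=1.5529, r_5=1.0000 — all match ✓
Unique over the lattice → pose = (2.5, 3.5, 30°).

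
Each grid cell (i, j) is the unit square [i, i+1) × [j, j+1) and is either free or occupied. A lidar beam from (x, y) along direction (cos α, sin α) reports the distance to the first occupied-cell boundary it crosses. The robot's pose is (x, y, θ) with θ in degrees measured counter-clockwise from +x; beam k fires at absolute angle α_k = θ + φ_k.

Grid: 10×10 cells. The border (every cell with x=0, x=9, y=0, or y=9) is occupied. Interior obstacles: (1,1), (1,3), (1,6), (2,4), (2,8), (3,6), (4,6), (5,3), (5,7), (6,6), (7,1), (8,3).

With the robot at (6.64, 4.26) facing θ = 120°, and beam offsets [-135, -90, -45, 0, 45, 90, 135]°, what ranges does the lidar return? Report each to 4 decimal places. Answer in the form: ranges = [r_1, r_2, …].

ranges = [1.4080, 2.7251, 4.9072, 3.1639, 5.8390, 0.7390, 3.3750]

beam 1: φ=-135°, α=345°
  d=(0.9659,-0.2588)  start (6,4)  tX=0.3727 tY=1.0046  stride 1/|dx|=1.0353 1/|dy|=3.8637
    cross x-line → (7,4), t=0.3727
    cross y-line → (7,3), t=1.0046
    cross x-line → (8,3), t=1.4080 (wall)
  → r_1 = 1.4080
beam 2: φ=-90°, α=30°
  d=(0.8660,0.5000)  start (6,4)  tX=0.4157 tY=1.4800  stride 1/|dx|=1.1547 1/|dy|=2.0000
    cross x-line → (7,4), t=0.4157
    cross y-line → (7,5), t=1.4800
    cross x-line → (8,5), t=1.5704
    cross x-line → (9,5), t=2.7251 (wall)
  → r_2 = 2.7251
beam 3: φ=-45°, α=75°
  d=(0.2588,0.9659)  start (6,4)  tX=1.3909 tY=0.7661  stride 1/|dx|=3.8637 1/|dy|=1.0353
    cross y-line → (6,5), t=0.7661
    cross x-line → (7,5), t=1.3909
    cross y-line → (7,6), t=1.8014
    cross y-line → (7,7), t=2.8367
    cross y-line → (7,8), t=3.8719
    cross y-line → (7,9), t=4.9072 (wall)
  → r_3 = 4.9072
beam 4: φ=0°, α=120°
  d=(-0.5000,0.8660)  start (6,4)  tX=1.2800 tY=0.8545  stride 1/|dx|=2.0000 1/|dy|=1.1547
    cross y-line → (6,5), t=0.8545
    cross x-line → (5,5), t=1.2800
    cross y-line → (5,6), t=2.0092
    cross y-line → (5,7), t=3.1639 (wall)
  → r_4 = 3.1639
beam 5: φ=45°, α=165°
  d=(-0.9659,0.2588)  start (6,4)  tX=0.6626 tY=2.8591  stride 1/|dx|=1.0353 1/|dy|=3.8637
    cross x-line → (5,4), t=0.6626
    cross x-line → (4,4), t=1.6979
    cross x-line → (3,4), t=2.7331
    cross y-line → (3,5), t=2.8591
    cross x-line → (2,5), t=3.7684
    cross x-line → (1,5), t=4.8037
    cross x-line → (0,5), t=5.8390 (wall)
  → r_5 = 5.8390
beam 6: φ=90°, α=210°
  d=(-0.8660,-0.5000)  start (6,4)  tX=0.7390 tY=0.5200  stride 1/|dx|=1.1547 1/|dy|=2.0000
    cross y-line → (6,3), t=0.5200
    cross x-line → (5,3), t=0.7390 (wall)
  → r_6 = 0.7390
beam 7: φ=135°, α=255°
  d=(-0.2588,-0.9659)  start (6,4)  tX=2.4728 tY=0.2692  stride 1/|dx|=3.8637 1/|dy|=1.0353
    cross y-line → (6,3), t=0.2692
    cross y-line → (6,2), t=1.3044
    cross y-line → (6,1), t=2.3397
    cross x-line → (5,1), t=2.4728
    cross y-line → (5,0), t=3.3750 (wall)
  → r_7 = 3.3750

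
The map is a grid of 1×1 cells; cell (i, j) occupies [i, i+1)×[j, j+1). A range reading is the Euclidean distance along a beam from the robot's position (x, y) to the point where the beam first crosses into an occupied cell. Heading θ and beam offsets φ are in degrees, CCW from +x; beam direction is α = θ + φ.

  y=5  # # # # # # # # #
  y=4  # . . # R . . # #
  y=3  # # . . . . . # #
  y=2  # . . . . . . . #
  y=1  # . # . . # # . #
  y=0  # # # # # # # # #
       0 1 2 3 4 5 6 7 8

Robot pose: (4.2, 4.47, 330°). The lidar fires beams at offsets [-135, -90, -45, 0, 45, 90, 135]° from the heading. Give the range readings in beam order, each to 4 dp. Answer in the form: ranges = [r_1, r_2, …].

beam 1: φ=-135°, α=195°
  direction (-0.9659, -0.2588); cell (4,4); t to first gridline: x 0.2071, y 1.8159 (then +1.0353 / +3.8637)
    (3,4) via x @ 0.2071  # hit
  → r_1 = 0.2071
beam 2: φ=-90°, α=240°
  direction (-0.5000, -0.8660); cell (4,4); t to first gridline: x 0.4000, y 0.5427 (then +2.0000 / +1.1547)
    (3,4) via x @ 0.4000  # hit
  → r_2 = 0.4000
beam 3: φ=-45°, α=285°
  direction (0.2588, -0.9659); cell (4,4); t to first gridline: x 3.0910, y 0.4866 (then +3.8637 / +1.0353)
    (4,3) via y @ 0.4866
    (4,2) via y @ 1.5219
    (4,1) via y @ 2.5571
    (5,1) via x @ 3.0910  # hit
  → r_3 = 3.0910
beam 4: φ=0°, α=330°
  direction (0.8660, -0.5000); cell (4,4); t to first gridline: x 0.9238, y 0.9400 (then +1.1547 / +2.0000)
    (5,4) via x @ 0.9238
    (5,3) via y @ 0.9400
    (6,3) via x @ 2.0785
    (6,2) via y @ 2.9400
    (7,2) via x @ 3.2332
    (8,2) via x @ 4.3879  # hit
  → r_4 = 4.3879
beam 5: φ=45°, α=15°
  direction (0.9659, 0.2588); cell (4,4); t to first gridline: x 0.8282, y 2.0478 (then +1.0353 / +3.8637)
    (5,4) via x @ 0.8282
    (6,4) via x @ 1.8635
    (6,5) via y @ 2.0478  # hit
  → r_5 = 2.0478
beam 6: φ=90°, α=60°
  direction (0.5000, 0.8660); cell (4,4); t to first gridline: x 1.6000, y 0.6120 (then +2.0000 / +1.1547)
    (4,5) via y @ 0.6120  # hit
  → r_6 = 0.6120
beam 7: φ=135°, α=105°
  direction (-0.2588, 0.9659); cell (4,4); t to first gridline: x 0.7727, y 0.5487 (then +3.8637 / +1.0353)
    (4,5) via y @ 0.5487  # hit
  → r_7 = 0.5487

ranges = [0.2071, 0.4000, 3.0910, 4.3879, 2.0478, 0.6120, 0.5487]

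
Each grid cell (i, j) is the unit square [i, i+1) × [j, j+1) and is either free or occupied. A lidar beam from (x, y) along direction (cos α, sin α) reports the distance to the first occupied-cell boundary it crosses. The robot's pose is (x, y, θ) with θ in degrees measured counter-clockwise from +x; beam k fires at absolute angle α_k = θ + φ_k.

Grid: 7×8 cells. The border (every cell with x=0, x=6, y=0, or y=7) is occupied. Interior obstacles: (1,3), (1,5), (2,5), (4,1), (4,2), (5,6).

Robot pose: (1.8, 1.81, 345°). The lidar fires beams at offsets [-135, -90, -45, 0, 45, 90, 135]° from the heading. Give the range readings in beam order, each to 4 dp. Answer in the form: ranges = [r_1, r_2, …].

beam 1: φ=-135°, α=210°
  d=(-0.8660,-0.5000)  start (1,1)  tX=0.9238 tY=1.6200  stride 1/|dx|=1.1547 1/|dy|=2.0000
    cross x-line → (0,1), t=0.9238 (wall)
  → r_1 = 0.9238
beam 2: φ=-90°, α=255°
  d=(-0.2588,-0.9659)  start (1,1)  tX=3.0910 tY=0.8386  stride 1/|dx|=3.8637 1/|dy|=1.0353
    cross y-line → (1,0), t=0.8386 (wall)
  → r_2 = 0.8386
beam 3: φ=-45°, α=300°
  d=(0.5000,-0.8660)  start (1,1)  tX=0.4000 tY=0.9353  stride 1/|dx|=2.0000 1/|dy|=1.1547
    cross x-line → (2,1), t=0.4000
    cross y-line → (2,0), t=0.9353 (wall)
  → r_3 = 0.9353
beam 4: φ=0°, α=345°
  d=(0.9659,-0.2588)  start (1,1)  tX=0.2071 tY=3.1296  stride 1/|dx|=1.0353 1/|dy|=3.8637
    cross x-line → (2,1), t=0.2071
    cross x-line → (3,1), t=1.2423
    cross x-line → (4,1), t=2.2776 (wall)
  → r_4 = 2.2776
beam 5: φ=45°, α=30°
  d=(0.8660,0.5000)  start (1,1)  tX=0.2309 tY=0.3800  stride 1/|dx|=1.1547 1/|dy|=2.0000
    cross x-line → (2,1), t=0.2309
    cross y-line → (2,2), t=0.3800
    cross x-line → (3,2), t=1.3856
    cross y-line → (3,3), t=2.3800
    cross x-line → (4,3), t=2.5403
    cross x-line → (5,3), t=3.6950
    cross y-line → (5,4), t=4.3800
    cross x-line → (6,4), t=4.8497 (wall)
  → r_5 = 4.8497
beam 6: φ=90°, α=75°
  d=(0.2588,0.9659)  start (1,1)  tX=0.7727 tY=0.1967  stride 1/|dx|=3.8637 1/|dy|=1.0353
    cross y-line → (1,2), t=0.1967
    cross x-line → (2,2), t=0.7727
    cross y-line → (2,3), t=1.2320
    cross y-line → (2,4), t=2.2673
    cross y-line → (2,5), t=3.3025 (wall)
  → r_6 = 3.3025
beam 7: φ=135°, α=120°
  d=(-0.5000,0.8660)  start (1,1)  tX=1.6000 tY=0.2194  stride 1/|dx|=2.0000 1/|dy|=1.1547
    cross y-line → (1,2), t=0.2194
    cross y-line → (1,3), t=1.3741 (wall)
  → r_7 = 1.3741

ranges = [0.9238, 0.8386, 0.9353, 2.2776, 4.8497, 3.3025, 1.3741]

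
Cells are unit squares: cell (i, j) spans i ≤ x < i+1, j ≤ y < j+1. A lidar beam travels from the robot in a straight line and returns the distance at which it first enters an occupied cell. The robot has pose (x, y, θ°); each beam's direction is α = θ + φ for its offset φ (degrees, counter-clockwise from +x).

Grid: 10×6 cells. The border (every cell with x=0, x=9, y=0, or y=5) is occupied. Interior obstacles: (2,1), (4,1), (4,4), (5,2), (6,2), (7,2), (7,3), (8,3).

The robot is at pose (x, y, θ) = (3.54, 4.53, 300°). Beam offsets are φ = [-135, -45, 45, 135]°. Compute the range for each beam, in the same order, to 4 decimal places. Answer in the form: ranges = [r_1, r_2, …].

beam 1: φ=-135°, α=165°
  cosα=-0.9659 sinα=0.2588 | (3,4) | tMaxX 0.5590 tMaxY 1.8159 | tΔX 1.0353 tΔY 3.8637
    t=0.5590 [x] (2,4)
    t=1.5943 [x] (1,4)
    t=1.8159 [y] (1,5) — stop
  → r_1 = 1.8159
beam 2: φ=-45°, α=255°
  cosα=-0.2588 sinα=-0.9659 | (3,4) | tMaxX 2.0864 tMaxY 0.5487 | tΔX 3.8637 tΔY 1.0353
    t=0.5487 [y] (3,3)
    t=1.5840 [y] (3,2)
    t=2.0864 [x] (2,2)
    t=2.6192 [y] (2,1) — stop
  → r_2 = 2.6192
beam 3: φ=45°, α=345°
  cosα=0.9659 sinα=-0.2588 | (3,4) | tMaxX 0.4762 tMaxY 2.0478 | tΔX 1.0353 tΔY 3.8637
    t=0.4762 [x] (4,4) — stop
  → r_3 = 0.4762
beam 4: φ=135°, α=75°
  cosα=0.2588 sinα=0.9659 | (3,4) | tMaxX 1.7773 tMaxY 0.4866 | tΔX 3.8637 tΔY 1.0353
    t=0.4866 [y] (3,5) — stop
  → r_4 = 0.4866

ranges = [1.8159, 2.6192, 0.4762, 0.4866]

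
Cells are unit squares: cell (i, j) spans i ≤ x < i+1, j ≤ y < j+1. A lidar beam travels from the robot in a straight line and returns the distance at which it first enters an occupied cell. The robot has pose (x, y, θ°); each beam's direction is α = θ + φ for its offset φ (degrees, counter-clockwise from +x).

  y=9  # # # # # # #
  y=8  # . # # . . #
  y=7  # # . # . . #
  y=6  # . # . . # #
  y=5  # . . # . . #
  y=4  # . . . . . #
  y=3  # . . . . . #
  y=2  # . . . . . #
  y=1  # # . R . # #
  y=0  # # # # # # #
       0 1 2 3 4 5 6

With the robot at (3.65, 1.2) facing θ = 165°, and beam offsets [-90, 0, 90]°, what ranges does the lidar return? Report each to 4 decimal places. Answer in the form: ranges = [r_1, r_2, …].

beam 1: φ=-90°, α=75°
  dir = (cos 75°, sin 75°) = (0.2588, 0.9659); from cell (3,1)
  next x-line at t=1.3523, next y-line at t=0.8282; Δt_x=3.8637, Δt_y=1.0353
    y: enter (3,2) at t=0.8282
    x: enter (4,2) at t=1.3523
    y: enter (4,3) at t=1.8635
    y: enter (4,4) at t=2.8988
    y: enter (4,5) at t=3.9340
    y: enter (4,6) at t=4.9693
    x: enter (5,6) at t=5.2160 ← occupied
  → r_1 = 5.2160
beam 2: φ=0°, α=165°
  dir = (cos 165°, sin 165°) = (-0.9659, 0.2588); from cell (3,1)
  next x-line at t=0.6729, next y-line at t=3.0910; Δt_x=1.0353, Δt_y=3.8637
    x: enter (2,1) at t=0.6729
    x: enter (1,1) at t=1.7082 ← occupied
  → r_2 = 1.7082
beam 3: φ=90°, α=255°
  dir = (cos 255°, sin 255°) = (-0.2588, -0.9659); from cell (3,1)
  next x-line at t=2.5114, next y-line at t=0.2071; Δt_x=3.8637, Δt_y=1.0353
    y: enter (3,0) at t=0.2071 ← occupied
  → r_3 = 0.2071

ranges = [5.2160, 1.7082, 0.2071]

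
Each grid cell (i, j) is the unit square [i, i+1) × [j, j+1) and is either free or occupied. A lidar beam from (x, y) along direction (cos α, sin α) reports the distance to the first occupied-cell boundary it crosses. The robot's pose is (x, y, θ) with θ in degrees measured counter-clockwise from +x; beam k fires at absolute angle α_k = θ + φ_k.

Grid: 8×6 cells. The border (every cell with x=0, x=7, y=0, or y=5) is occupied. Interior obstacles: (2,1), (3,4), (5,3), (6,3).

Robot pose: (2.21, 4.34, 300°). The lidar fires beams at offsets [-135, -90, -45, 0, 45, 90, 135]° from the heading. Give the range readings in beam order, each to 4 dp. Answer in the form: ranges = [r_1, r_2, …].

ranges = [1.2527, 1.3972, 3.4578, 3.8567, 0.8179, 0.9122, 0.6833]

beam 1: φ=-135°, α=165°
  cosα=-0.9659 sinα=0.2588 | (2,4) | tMaxX 0.2174 tMaxY 2.5500 | tΔX 1.0353 tΔY 3.8637
    t=0.2174 [x] (1,4)
    t=1.2527 [x] (0,4) — stop
  → r_1 = 1.2527
beam 2: φ=-90°, α=210°
  cosα=-0.8660 sinα=-0.5000 | (2,4) | tMaxX 0.2425 tMaxY 0.6800 | tΔX 1.1547 tΔY 2.0000
    t=0.2425 [x] (1,4)
    t=0.6800 [y] (1,3)
    t=1.3972 [x] (0,3) — stop
  → r_2 = 1.3972
beam 3: φ=-45°, α=255°
  cosα=-0.2588 sinα=-0.9659 | (2,4) | tMaxX 0.8114 tMaxY 0.3520 | tΔX 3.8637 tΔY 1.0353
    t=0.3520 [y] (2,3)
    t=0.8114 [x] (1,3)
    t=1.3873 [y] (1,2)
    t=2.4225 [y] (1,1)
    t=3.4578 [y] (1,0) — stop
  → r_3 = 3.4578
beam 4: φ=0°, α=300°
  cosα=0.5000 sinα=-0.8660 | (2,4) | tMaxX 1.5800 tMaxY 0.3926 | tΔX 2.0000 tΔY 1.1547
    t=0.3926 [y] (2,3)
    t=1.5473 [y] (2,2)
    t=1.5800 [x] (3,2)
    t=2.7020 [y] (3,1)
    t=3.5800 [x] (4,1)
    t=3.8567 [y] (4,0) — stop
  → r_4 = 3.8567
beam 5: φ=45°, α=345°
  cosα=0.9659 sinα=-0.2588 | (2,4) | tMaxX 0.8179 tMaxY 1.3137 | tΔX 1.0353 tΔY 3.8637
    t=0.8179 [x] (3,4) — stop
  → r_5 = 0.8179
beam 6: φ=90°, α=30°
  cosα=0.8660 sinα=0.5000 | (2,4) | tMaxX 0.9122 tMaxY 1.3200 | tΔX 1.1547 tΔY 2.0000
    t=0.9122 [x] (3,4) — stop
  → r_6 = 0.9122
beam 7: φ=135°, α=75°
  cosα=0.2588 sinα=0.9659 | (2,4) | tMaxX 3.0523 tMaxY 0.6833 | tΔX 3.8637 tΔY 1.0353
    t=0.6833 [y] (2,5) — stop
  → r_7 = 0.6833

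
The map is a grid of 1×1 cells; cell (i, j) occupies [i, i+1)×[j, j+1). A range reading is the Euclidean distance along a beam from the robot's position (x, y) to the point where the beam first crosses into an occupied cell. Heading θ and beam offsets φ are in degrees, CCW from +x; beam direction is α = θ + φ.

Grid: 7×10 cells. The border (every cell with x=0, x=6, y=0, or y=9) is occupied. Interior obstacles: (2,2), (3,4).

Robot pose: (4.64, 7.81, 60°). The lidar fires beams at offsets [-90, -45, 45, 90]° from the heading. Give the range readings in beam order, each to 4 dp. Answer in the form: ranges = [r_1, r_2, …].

beam 1: φ=-90°, α=330°
  dir = (cos 330°, sin 330°) = (0.8660, -0.5000); from cell (4,7)
  next x-line at t=0.4157, next y-line at t=1.6200; Δt_x=1.1547, Δt_y=2.0000
    x: enter (5,7) at t=0.4157
    x: enter (6,7) at t=1.5704 ← occupied
  → r_1 = 1.5704
beam 2: φ=-45°, α=15°
  dir = (cos 15°, sin 15°) = (0.9659, 0.2588); from cell (4,7)
  next x-line at t=0.3727, next y-line at t=0.7341; Δt_x=1.0353, Δt_y=3.8637
    x: enter (5,7) at t=0.3727
    y: enter (5,8) at t=0.7341
    x: enter (6,8) at t=1.4080 ← occupied
  → r_2 = 1.4080
beam 3: φ=45°, α=105°
  dir = (cos 105°, sin 105°) = (-0.2588, 0.9659); from cell (4,7)
  next x-line at t=2.4728, next y-line at t=0.1967; Δt_x=3.8637, Δt_y=1.0353
    y: enter (4,8) at t=0.1967
    y: enter (4,9) at t=1.2320 ← occupied
  → r_3 = 1.2320
beam 4: φ=90°, α=150°
  dir = (cos 150°, sin 150°) = (-0.8660, 0.5000); from cell (4,7)
  next x-line at t=0.7390, next y-line at t=0.3800; Δt_x=1.1547, Δt_y=2.0000
    y: enter (4,8) at t=0.3800
    x: enter (3,8) at t=0.7390
    x: enter (2,8) at t=1.8937
    y: enter (2,9) at t=2.3800 ← occupied
  → r_4 = 2.3800

ranges = [1.5704, 1.4080, 1.2320, 2.3800]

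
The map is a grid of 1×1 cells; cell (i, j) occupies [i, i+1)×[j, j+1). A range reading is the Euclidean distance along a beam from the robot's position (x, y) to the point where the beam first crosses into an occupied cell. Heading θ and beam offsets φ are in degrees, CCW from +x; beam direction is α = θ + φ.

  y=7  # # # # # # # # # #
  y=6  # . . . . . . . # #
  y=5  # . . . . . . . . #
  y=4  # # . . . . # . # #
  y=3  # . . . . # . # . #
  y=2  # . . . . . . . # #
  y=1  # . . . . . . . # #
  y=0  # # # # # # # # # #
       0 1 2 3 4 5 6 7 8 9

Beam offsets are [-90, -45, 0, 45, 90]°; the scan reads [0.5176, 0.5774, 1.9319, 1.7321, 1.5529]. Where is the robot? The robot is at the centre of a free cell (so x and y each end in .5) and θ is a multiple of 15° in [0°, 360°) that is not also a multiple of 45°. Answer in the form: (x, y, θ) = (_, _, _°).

(x, y, θ) = (6.5, 5.5, 345°)

The pose lattice has 40·16 = 640 candidates. Test each by forward raycasting.
  (8.5, 3.5, 255°): beam 3 = 0.5176 ≠ 1.9319 ✗
  (3.5, 3.5, 150°): beam 1 = 4.0415 ≠ 0.5176 ✗
  (3.5, 6.5, 120°): beam 1 = 1.0000 ≠ 0.5176 ✗
  …
  (6.5, 5.5, 345°): r_1=0.5176, r_2=0.5774, r_3=1.9319, r_4=1.7321, r_5=1.5529 — all match ✓
Only this pose fits every beam.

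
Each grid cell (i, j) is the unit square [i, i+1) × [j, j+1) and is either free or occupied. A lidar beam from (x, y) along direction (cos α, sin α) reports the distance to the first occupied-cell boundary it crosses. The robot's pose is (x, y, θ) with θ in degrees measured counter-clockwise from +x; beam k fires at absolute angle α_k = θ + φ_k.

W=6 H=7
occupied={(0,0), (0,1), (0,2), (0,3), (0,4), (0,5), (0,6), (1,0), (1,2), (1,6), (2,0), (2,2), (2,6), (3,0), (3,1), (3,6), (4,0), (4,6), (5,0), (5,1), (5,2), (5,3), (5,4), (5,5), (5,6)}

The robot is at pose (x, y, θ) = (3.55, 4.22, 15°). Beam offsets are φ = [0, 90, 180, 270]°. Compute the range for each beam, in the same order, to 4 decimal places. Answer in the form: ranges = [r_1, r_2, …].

beam 1: φ=0°, α=15°
  cosα=0.9659 sinα=0.2588 | (3,4) | tMaxX 0.4659 tMaxY 3.0137 | tΔX 1.0353 tΔY 3.8637
    t=0.4659 [x] (4,4)
    t=1.5012 [x] (5,4) — stop
  → r_1 = 1.5012
beam 2: φ=90°, α=105°
  cosα=-0.2588 sinα=0.9659 | (3,4) | tMaxX 2.1250 tMaxY 0.8075 | tΔX 3.8637 tΔY 1.0353
    t=0.8075 [y] (3,5)
    t=1.8428 [y] (3,6) — stop
  → r_2 = 1.8428
beam 3: φ=180°, α=195°
  cosα=-0.9659 sinα=-0.2588 | (3,4) | tMaxX 0.5694 tMaxY 0.8500 | tΔX 1.0353 tΔY 3.8637
    t=0.5694 [x] (2,4)
    t=0.8500 [y] (2,3)
    t=1.6047 [x] (1,3)
    t=2.6400 [x] (0,3) — stop
  → r_3 = 2.6400
beam 4: φ=270°, α=285°
  cosα=0.2588 sinα=-0.9659 | (3,4) | tMaxX 1.7387 tMaxY 0.2278 | tΔX 3.8637 tΔY 1.0353
    t=0.2278 [y] (3,3)
    t=1.2630 [y] (3,2)
    t=1.7387 [x] (4,2)
    t=2.2983 [y] (4,1)
    t=3.3336 [y] (4,0) — stop
  → r_4 = 3.3336

ranges = [1.5012, 1.8428, 2.6400, 3.3336]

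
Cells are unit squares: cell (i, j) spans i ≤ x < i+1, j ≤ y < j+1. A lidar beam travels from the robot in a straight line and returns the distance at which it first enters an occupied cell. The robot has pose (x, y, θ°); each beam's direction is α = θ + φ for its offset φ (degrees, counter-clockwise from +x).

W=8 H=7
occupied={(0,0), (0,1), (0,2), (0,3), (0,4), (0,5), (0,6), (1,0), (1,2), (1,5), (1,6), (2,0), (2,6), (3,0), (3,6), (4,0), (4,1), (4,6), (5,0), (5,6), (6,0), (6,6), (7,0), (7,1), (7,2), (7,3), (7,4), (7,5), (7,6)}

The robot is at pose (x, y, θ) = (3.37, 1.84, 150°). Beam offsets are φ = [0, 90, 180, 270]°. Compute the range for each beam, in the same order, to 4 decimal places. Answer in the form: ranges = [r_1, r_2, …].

beam 1: φ=0°, α=150°
  dir = (cos 150°, sin 150°) = (-0.8660, 0.5000); from cell (3,1)
  next x-line at t=0.4272, next y-line at t=0.3200; Δt_x=1.1547, Δt_y=2.0000
    y: enter (3,2) at t=0.3200
    x: enter (2,2) at t=0.4272
    x: enter (1,2) at t=1.5819 ← occupied
  → r_1 = 1.5819
beam 2: φ=90°, α=240°
  dir = (cos 240°, sin 240°) = (-0.5000, -0.8660); from cell (3,1)
  next x-line at t=0.7400, next y-line at t=0.9699; Δt_x=2.0000, Δt_y=1.1547
    x: enter (2,1) at t=0.7400
    y: enter (2,0) at t=0.9699 ← occupied
  → r_2 = 0.9699
beam 3: φ=180°, α=330°
  dir = (cos 330°, sin 330°) = (0.8660, -0.5000); from cell (3,1)
  next x-line at t=0.7275, next y-line at t=1.6800; Δt_x=1.1547, Δt_y=2.0000
    x: enter (4,1) at t=0.7275 ← occupied
  → r_3 = 0.7275
beam 4: φ=270°, α=60°
  dir = (cos 60°, sin 60°) = (0.5000, 0.8660); from cell (3,1)
  next x-line at t=1.2600, next y-line at t=0.1848; Δt_x=2.0000, Δt_y=1.1547
    y: enter (3,2) at t=0.1848
    x: enter (4,2) at t=1.2600
    y: enter (4,3) at t=1.3395
    y: enter (4,4) at t=2.4942
    x: enter (5,4) at t=3.2600
    y: enter (5,5) at t=3.6489
    y: enter (5,6) at t=4.8036 ← occupied
  → r_4 = 4.8036

ranges = [1.5819, 0.9699, 0.7275, 4.8036]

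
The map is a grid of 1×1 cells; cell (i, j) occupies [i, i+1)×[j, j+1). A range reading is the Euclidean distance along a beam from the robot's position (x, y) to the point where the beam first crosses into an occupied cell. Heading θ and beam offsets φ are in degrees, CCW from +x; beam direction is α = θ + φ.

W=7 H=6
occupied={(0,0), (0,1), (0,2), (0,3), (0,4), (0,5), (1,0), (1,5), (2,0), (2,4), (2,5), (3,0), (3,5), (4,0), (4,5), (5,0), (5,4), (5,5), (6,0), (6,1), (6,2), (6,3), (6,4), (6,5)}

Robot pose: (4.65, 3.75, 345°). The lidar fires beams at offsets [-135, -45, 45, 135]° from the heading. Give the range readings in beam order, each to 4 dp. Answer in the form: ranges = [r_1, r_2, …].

ranges = [4.2147, 2.7000, 0.5000, 1.4434]

beam 1: φ=-135°, α=210°
  direction (-0.8660, -0.5000); cell (4,3); t to first gridline: x 0.7506, y 1.5000 (then +1.1547 / +2.0000)
    (3,3) via x @ 0.7506
    (3,2) via y @ 1.5000
    (2,2) via x @ 1.9053
    (1,2) via x @ 3.0600
    (1,1) via y @ 3.5000
    (0,1) via x @ 4.2147  # hit
  → r_1 = 4.2147
beam 2: φ=-45°, α=300°
  direction (0.5000, -0.8660); cell (4,3); t to first gridline: x 0.7000, y 0.8660 (then +2.0000 / +1.1547)
    (5,3) via x @ 0.7000
    (5,2) via y @ 0.8660
    (5,1) via y @ 2.0207
    (6,1) via x @ 2.7000  # hit
  → r_2 = 2.7000
beam 3: φ=45°, α=30°
  direction (0.8660, 0.5000); cell (4,3); t to first gridline: x 0.4041, y 0.5000 (then +1.1547 / +2.0000)
    (5,3) via x @ 0.4041
    (5,4) via y @ 0.5000  # hit
  → r_3 = 0.5000
beam 4: φ=135°, α=120°
  direction (-0.5000, 0.8660); cell (4,3); t to first gridline: x 1.3000, y 0.2887 (then +2.0000 / +1.1547)
    (4,4) via y @ 0.2887
    (3,4) via x @ 1.3000
    (3,5) via y @ 1.4434  # hit
  → r_4 = 1.4434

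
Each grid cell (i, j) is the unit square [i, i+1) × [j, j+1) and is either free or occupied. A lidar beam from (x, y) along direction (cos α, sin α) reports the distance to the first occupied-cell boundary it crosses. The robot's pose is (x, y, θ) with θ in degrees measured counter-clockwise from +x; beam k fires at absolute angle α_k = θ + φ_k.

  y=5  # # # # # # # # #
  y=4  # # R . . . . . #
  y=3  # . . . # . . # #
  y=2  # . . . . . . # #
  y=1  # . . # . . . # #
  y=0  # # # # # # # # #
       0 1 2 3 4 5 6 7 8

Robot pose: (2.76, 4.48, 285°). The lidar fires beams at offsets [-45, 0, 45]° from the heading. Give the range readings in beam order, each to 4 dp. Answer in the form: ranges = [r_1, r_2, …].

ranges = [3.5200, 2.5675, 1.4318]

beam 1: φ=-45°, α=240°
  direction (-0.5000, -0.8660); cell (2,4); t to first gridline: x 1.5200, y 0.5543 (then +2.0000 / +1.1547)
    (2,3) via y @ 0.5543
    (1,3) via x @ 1.5200
    (1,2) via y @ 1.7090
    (1,1) via y @ 2.8637
    (0,1) via x @ 3.5200  # hit
  → r_1 = 3.5200
beam 2: φ=0°, α=285°
  direction (0.2588, -0.9659); cell (2,4); t to first gridline: x 0.9273, y 0.4969 (then +3.8637 / +1.0353)
    (2,3) via y @ 0.4969
    (3,3) via x @ 0.9273
    (3,2) via y @ 1.5322
    (3,1) via y @ 2.5675  # hit
  → r_2 = 2.5675
beam 3: φ=45°, α=330°
  direction (0.8660, -0.5000); cell (2,4); t to first gridline: x 0.2771, y 0.9600 (then +1.1547 / +2.0000)
    (3,4) via x @ 0.2771
    (3,3) via y @ 0.9600
    (4,3) via x @ 1.4318  # hit
  → r_3 = 1.4318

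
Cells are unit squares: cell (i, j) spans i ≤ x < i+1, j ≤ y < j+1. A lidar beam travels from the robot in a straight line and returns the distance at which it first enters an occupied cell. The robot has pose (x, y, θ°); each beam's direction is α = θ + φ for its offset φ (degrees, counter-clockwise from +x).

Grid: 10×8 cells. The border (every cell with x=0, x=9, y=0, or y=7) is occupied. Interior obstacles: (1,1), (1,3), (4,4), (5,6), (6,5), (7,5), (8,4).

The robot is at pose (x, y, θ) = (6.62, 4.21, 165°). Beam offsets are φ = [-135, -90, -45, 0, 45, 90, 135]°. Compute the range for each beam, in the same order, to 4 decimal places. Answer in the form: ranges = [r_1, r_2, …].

beam 1: φ=-135°, α=30°
  direction (0.8660, 0.5000); cell (6,4); t to first gridline: x 0.4388, y 1.5800 (then +1.1547 / +2.0000)
    (7,4) via x @ 0.4388
    (7,5) via y @ 1.5800  # hit
  → r_1 = 1.5800
beam 2: φ=-90°, α=75°
  direction (0.2588, 0.9659); cell (6,4); t to first gridline: x 1.4682, y 0.8179 (then +3.8637 / +1.0353)
    (6,5) via y @ 0.8179  # hit
  → r_2 = 0.8179
beam 3: φ=-45°, α=120°
  direction (-0.5000, 0.8660); cell (6,4); t to first gridline: x 1.2400, y 0.9122 (then +2.0000 / +1.1547)
    (6,5) via y @ 0.9122  # hit
  → r_3 = 0.9122
beam 4: φ=0°, α=165°
  direction (-0.9659, 0.2588); cell (6,4); t to first gridline: x 0.6419, y 3.0523 (then +1.0353 / +3.8637)
    (5,4) via x @ 0.6419
    (4,4) via x @ 1.6771  # hit
  → r_4 = 1.6771
beam 5: φ=45°, α=210°
  direction (-0.8660, -0.5000); cell (6,4); t to first gridline: x 0.7159, y 0.4200 (then +1.1547 / +2.0000)
    (6,3) via y @ 0.4200
    (5,3) via x @ 0.7159
    (4,3) via x @ 1.8706
    (4,2) via y @ 2.4200
    (3,2) via x @ 3.0253
    (2,2) via x @ 4.1800
    (2,1) via y @ 4.4200
    (1,1) via x @ 5.3347  # hit
  → r_5 = 5.3347
beam 6: φ=90°, α=255°
  direction (-0.2588, -0.9659); cell (6,4); t to first gridline: x 2.3955, y 0.2174 (then +3.8637 / +1.0353)
    (6,3) via y @ 0.2174
    (6,2) via y @ 1.2527
    (6,1) via y @ 2.2880
    (5,1) via x @ 2.3955
    (5,0) via y @ 3.3232  # hit
  → r_6 = 3.3232
beam 7: φ=135°, α=300°
  direction (0.5000, -0.8660); cell (6,4); t to first gridline: x 0.7600, y 0.2425 (then +2.0000 / +1.1547)
    (6,3) via y @ 0.2425
    (7,3) via x @ 0.7600
    (7,2) via y @ 1.3972
    (7,1) via y @ 2.5519
    (8,1) via x @ 2.7600
    (8,0) via y @ 3.7066  # hit
  → r_7 = 3.7066

ranges = [1.5800, 0.8179, 0.9122, 1.6771, 5.3347, 3.3232, 3.7066]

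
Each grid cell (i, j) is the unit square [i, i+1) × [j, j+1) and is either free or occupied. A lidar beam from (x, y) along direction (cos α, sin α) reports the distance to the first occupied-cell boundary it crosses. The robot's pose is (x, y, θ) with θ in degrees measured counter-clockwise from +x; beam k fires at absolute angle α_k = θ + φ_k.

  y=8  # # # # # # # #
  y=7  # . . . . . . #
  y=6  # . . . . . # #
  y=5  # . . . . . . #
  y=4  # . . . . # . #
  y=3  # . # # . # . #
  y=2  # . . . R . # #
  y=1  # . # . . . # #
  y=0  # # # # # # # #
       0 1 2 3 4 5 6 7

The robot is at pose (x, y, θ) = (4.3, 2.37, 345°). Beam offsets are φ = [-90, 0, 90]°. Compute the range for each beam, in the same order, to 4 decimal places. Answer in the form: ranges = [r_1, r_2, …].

beam 1: φ=-90°, α=255°
  d=(-0.2588,-0.9659)  start (4,2)  tX=1.1591 tY=0.3831  stride 1/|dx|=3.8637 1/|dy|=1.0353
    cross y-line → (4,1), t=0.3831
    cross x-line → (3,1), t=1.1591
    cross y-line → (3,0), t=1.4183 (wall)
  → r_1 = 1.4183
beam 2: φ=0°, α=345°
  d=(0.9659,-0.2588)  start (4,2)  tX=0.7247 tY=1.4296  stride 1/|dx|=1.0353 1/|dy|=3.8637
    cross x-line → (5,2), t=0.7247
    cross y-line → (5,1), t=1.4296
    cross x-line → (6,1), t=1.7600 (wall)
  → r_2 = 1.7600
beam 3: φ=90°, α=75°
  d=(0.2588,0.9659)  start (4,2)  tX=2.7046 tY=0.6522  stride 1/|dx|=3.8637 1/|dy|=1.0353
    cross y-line → (4,3), t=0.6522
    cross y-line → (4,4), t=1.6875
    cross x-line → (5,4), t=2.7046 (wall)
  → r_3 = 2.7046

ranges = [1.4183, 1.7600, 2.7046]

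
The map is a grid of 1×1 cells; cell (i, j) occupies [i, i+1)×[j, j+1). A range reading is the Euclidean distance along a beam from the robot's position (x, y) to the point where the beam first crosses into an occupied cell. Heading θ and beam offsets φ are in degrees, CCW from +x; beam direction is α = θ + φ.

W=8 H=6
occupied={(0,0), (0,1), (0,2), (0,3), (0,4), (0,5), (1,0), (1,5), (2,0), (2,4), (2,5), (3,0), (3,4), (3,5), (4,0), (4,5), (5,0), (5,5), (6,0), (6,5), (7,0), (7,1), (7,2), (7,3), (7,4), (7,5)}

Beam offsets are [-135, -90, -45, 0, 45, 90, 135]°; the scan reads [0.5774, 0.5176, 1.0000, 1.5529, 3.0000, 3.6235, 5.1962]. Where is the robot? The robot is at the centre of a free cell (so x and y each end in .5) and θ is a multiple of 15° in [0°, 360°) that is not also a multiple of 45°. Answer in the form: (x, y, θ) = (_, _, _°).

Enumerate (i+0.5, j+0.5, θ) over the 22 free cells and 16 admissible headings. For each, cast all 7 beams and compare to the given ranges.
  (2.5, 1.5, 105°): beam 1 = 1.0000 ≠ 0.5774 ✗
  (1.5, 2.5, 120°): beam 1 = 5.6940 ≠ 0.5774 ✗
  (4.5, 4.5, 240°): beam 1 = 0.5176 ≠ 0.5774 ✗
  (5.5, 2.5, 240°): beam 1 = 2.5882 ≠ 0.5774 ✗
  …
  (5.5, 1.5, 15°): r_1=0.5774, r_2=0.5176, r_3=1.0000, r_4=1.5529, r_5=3.0000, r_6=3.6235, r_7=5.1962 — all match ✓
Only this pose fits every beam.

(x, y, θ) = (5.5, 1.5, 15°)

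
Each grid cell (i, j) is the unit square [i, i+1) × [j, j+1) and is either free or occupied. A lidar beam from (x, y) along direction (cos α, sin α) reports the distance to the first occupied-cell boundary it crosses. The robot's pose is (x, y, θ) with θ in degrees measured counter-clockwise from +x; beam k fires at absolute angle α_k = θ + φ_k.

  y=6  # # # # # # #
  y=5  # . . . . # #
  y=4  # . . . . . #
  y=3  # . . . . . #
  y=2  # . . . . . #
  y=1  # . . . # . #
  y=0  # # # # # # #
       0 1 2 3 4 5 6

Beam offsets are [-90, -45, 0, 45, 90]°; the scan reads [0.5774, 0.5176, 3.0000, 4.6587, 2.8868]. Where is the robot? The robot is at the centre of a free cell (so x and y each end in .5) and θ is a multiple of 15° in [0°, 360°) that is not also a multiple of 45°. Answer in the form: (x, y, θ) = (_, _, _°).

(x, y, θ) = (5.5, 4.5, 150°)

Enumerate (i+0.5, j+0.5, θ) over the 23 free cells and 16 admissible headings. For each, cast all 5 beams and compare to the given ranges.
  (1.5, 5.5, 105°): beam 1 = 1.9319 ≠ 0.5774 ✗
  (5.5, 1.5, 60°): beam 3 = 1.0000 ≠ 3.0000 ✗
  (2.5, 1.5, 300°): beam 1 = 1.0000 ≠ 0.5774 ✗
  (5.5, 3.5, 60°): beam 3 = 1.0000 ≠ 3.0000 ✗
  …
  (5.5, 4.5, 150°): r_1=0.5774, r_2=0.5176, r_3=3.0000, r_4=4.6587, r_5=2.8868 — all match ✓
Unique over the lattice → pose = (5.5, 4.5, 150°).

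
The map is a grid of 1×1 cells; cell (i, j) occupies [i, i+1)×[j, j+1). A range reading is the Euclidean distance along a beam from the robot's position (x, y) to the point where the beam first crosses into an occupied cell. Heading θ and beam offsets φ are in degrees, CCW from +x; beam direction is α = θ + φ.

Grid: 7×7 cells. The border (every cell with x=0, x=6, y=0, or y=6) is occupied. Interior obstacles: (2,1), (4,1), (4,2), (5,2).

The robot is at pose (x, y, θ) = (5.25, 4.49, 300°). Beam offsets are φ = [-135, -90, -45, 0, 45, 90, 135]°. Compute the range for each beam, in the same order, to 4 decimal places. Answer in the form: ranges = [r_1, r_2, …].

ranges = [4.3999, 4.9075, 1.5426, 1.5000, 0.7765, 0.8660, 1.5633]

beam 1: φ=-135°, α=165°
  dir = (cos 165°, sin 165°) = (-0.9659, 0.2588); from cell (5,4)
  next x-line at t=0.2588, next y-line at t=1.9705; Δt_x=1.0353, Δt_y=3.8637
    x: enter (4,4) at t=0.2588
    x: enter (3,4) at t=1.2941
    y: enter (3,5) at t=1.9705
    x: enter (2,5) at t=2.3294
    x: enter (1,5) at t=3.3646
    x: enter (0,5) at t=4.3999 ← occupied
  → r_1 = 4.3999
beam 2: φ=-90°, α=210°
  dir = (cos 210°, sin 210°) = (-0.8660, -0.5000); from cell (5,4)
  next x-line at t=0.2887, next y-line at t=0.9800; Δt_x=1.1547, Δt_y=2.0000
    x: enter (4,4) at t=0.2887
    y: enter (4,3) at t=0.9800
    x: enter (3,3) at t=1.4434
    x: enter (2,3) at t=2.5981
    y: enter (2,2) at t=2.9800
    x: enter (1,2) at t=3.7528
    x: enter (0,2) at t=4.9075 ← occupied
  → r_2 = 4.9075
beam 3: φ=-45°, α=255°
  dir = (cos 255°, sin 255°) = (-0.2588, -0.9659); from cell (5,4)
  next x-line at t=0.9659, next y-line at t=0.5073; Δt_x=3.8637, Δt_y=1.0353
    y: enter (5,3) at t=0.5073
    x: enter (4,3) at t=0.9659
    y: enter (4,2) at t=1.5426 ← occupied
  → r_3 = 1.5426
beam 4: φ=0°, α=300°
  dir = (cos 300°, sin 300°) = (0.5000, -0.8660); from cell (5,4)
  next x-line at t=1.5000, next y-line at t=0.5658; Δt_x=2.0000, Δt_y=1.1547
    y: enter (5,3) at t=0.5658
    x: enter (6,3) at t=1.5000 ← occupied
  → r_4 = 1.5000
beam 5: φ=45°, α=345°
  dir = (cos 345°, sin 345°) = (0.9659, -0.2588); from cell (5,4)
  next x-line at t=0.7765, next y-line at t=1.8932; Δt_x=1.0353, Δt_y=3.8637
    x: enter (6,4) at t=0.7765 ← occupied
  → r_5 = 0.7765
beam 6: φ=90°, α=30°
  dir = (cos 30°, sin 30°) = (0.8660, 0.5000); from cell (5,4)
  next x-line at t=0.8660, next y-line at t=1.0200; Δt_x=1.1547, Δt_y=2.0000
    x: enter (6,4) at t=0.8660 ← occupied
  → r_6 = 0.8660
beam 7: φ=135°, α=75°
  dir = (cos 75°, sin 75°) = (0.2588, 0.9659); from cell (5,4)
  next x-line at t=2.8978, next y-line at t=0.5280; Δt_x=3.8637, Δt_y=1.0353
    y: enter (5,5) at t=0.5280
    y: enter (5,6) at t=1.5633 ← occupied
  → r_7 = 1.5633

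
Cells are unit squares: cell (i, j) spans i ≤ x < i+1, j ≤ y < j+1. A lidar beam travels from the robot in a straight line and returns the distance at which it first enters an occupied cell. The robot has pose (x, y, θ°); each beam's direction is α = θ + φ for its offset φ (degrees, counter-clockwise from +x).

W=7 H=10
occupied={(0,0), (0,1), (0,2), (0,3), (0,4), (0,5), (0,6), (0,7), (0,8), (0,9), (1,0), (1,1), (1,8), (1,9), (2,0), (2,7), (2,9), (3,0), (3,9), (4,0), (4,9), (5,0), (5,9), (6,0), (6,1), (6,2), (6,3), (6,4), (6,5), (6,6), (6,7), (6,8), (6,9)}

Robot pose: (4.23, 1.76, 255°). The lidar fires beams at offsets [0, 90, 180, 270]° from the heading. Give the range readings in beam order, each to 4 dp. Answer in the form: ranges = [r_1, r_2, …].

ranges = [0.7868, 1.8324, 6.8388, 3.3439]

beam 1: φ=0°, α=255°
  dir = (cos 255°, sin 255°) = (-0.2588, -0.9659); from cell (4,1)
  next x-line at t=0.8887, next y-line at t=0.7868; Δt_x=3.8637, Δt_y=1.0353
    y: enter (4,0) at t=0.7868 ← occupied
  → r_1 = 0.7868
beam 2: φ=90°, α=345°
  dir = (cos 345°, sin 345°) = (0.9659, -0.2588); from cell (4,1)
  next x-line at t=0.7972, next y-line at t=2.9364; Δt_x=1.0353, Δt_y=3.8637
    x: enter (5,1) at t=0.7972
    x: enter (6,1) at t=1.8324 ← occupied
  → r_2 = 1.8324
beam 3: φ=180°, α=75°
  dir = (cos 75°, sin 75°) = (0.2588, 0.9659); from cell (4,1)
  next x-line at t=2.9751, next y-line at t=0.2485; Δt_x=3.8637, Δt_y=1.0353
    y: enter (4,2) at t=0.2485
    y: enter (4,3) at t=1.2837
    y: enter (4,4) at t=2.3190
    x: enter (5,4) at t=2.9751
    y: enter (5,5) at t=3.3543
    y: enter (5,6) at t=4.3896
    y: enter (5,7) at t=5.4248
    y: enter (5,8) at t=6.4601
    x: enter (6,8) at t=6.8388 ← occupied
  → r_3 = 6.8388
beam 4: φ=270°, α=165°
  dir = (cos 165°, sin 165°) = (-0.9659, 0.2588); from cell (4,1)
  next x-line at t=0.2381, next y-line at t=0.9273; Δt_x=1.0353, Δt_y=3.8637
    x: enter (3,1) at t=0.2381
    y: enter (3,2) at t=0.9273
    x: enter (2,2) at t=1.2734
    x: enter (1,2) at t=2.3087
    x: enter (0,2) at t=3.3439 ← occupied
  → r_4 = 3.3439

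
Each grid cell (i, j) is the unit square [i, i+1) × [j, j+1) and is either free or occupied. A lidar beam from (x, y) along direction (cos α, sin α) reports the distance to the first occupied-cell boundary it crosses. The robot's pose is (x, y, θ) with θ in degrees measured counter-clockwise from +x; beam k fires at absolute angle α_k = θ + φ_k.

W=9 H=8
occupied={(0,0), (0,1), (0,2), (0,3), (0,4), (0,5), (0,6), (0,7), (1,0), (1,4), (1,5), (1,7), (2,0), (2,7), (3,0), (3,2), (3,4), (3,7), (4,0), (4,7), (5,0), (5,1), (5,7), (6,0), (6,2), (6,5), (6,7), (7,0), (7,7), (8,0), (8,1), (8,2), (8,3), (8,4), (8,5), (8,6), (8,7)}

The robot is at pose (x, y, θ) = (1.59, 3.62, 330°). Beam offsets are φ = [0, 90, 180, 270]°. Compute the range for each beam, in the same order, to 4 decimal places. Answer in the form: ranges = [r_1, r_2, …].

ranges = [1.6281, 0.4388, 0.6813, 1.1800]

beam 1: φ=0°, α=330°
  d=(0.8660,-0.5000)  start (1,3)  tX=0.4734 tY=1.2400  stride 1/|dx|=1.1547 1/|dy|=2.0000
    cross x-line → (2,3), t=0.4734
    cross y-line → (2,2), t=1.2400
    cross x-line → (3,2), t=1.6281 (wall)
  → r_1 = 1.6281
beam 2: φ=90°, α=60°
  d=(0.5000,0.8660)  start (1,3)  tX=0.8200 tY=0.4388  stride 1/|dx|=2.0000 1/|dy|=1.1547
    cross y-line → (1,4), t=0.4388 (wall)
  → r_2 = 0.4388
beam 3: φ=180°, α=150°
  d=(-0.8660,0.5000)  start (1,3)  tX=0.6813 tY=0.7600  stride 1/|dx|=1.1547 1/|dy|=2.0000
    cross x-line → (0,3), t=0.6813 (wall)
  → r_3 = 0.6813
beam 4: φ=270°, α=240°
  d=(-0.5000,-0.8660)  start (1,3)  tX=1.1800 tY=0.7159  stride 1/|dx|=2.0000 1/|dy|=1.1547
    cross y-line → (1,2), t=0.7159
    cross x-line → (0,2), t=1.1800 (wall)
  → r_4 = 1.1800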